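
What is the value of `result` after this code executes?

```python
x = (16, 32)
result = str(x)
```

x = (16, 32); result = '(16, 32)'

'(16, 32)'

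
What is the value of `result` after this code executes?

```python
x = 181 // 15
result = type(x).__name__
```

x is int; result = 'int'

'int'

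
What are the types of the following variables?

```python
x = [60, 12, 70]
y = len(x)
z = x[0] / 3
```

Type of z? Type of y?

int / int = float; len() returns int

float, int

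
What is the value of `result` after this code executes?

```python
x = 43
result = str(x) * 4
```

x = 43; result = '43434343'

'43434343'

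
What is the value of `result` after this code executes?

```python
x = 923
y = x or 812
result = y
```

x = 923; y = 923; result = 923

923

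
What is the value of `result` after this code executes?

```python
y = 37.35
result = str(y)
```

y = 37.35; result = '37.35'

'37.35'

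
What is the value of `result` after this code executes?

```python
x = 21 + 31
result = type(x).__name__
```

x is int; result = 'int'

'int'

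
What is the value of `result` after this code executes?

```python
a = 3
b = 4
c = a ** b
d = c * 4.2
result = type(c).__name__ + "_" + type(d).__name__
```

a is int; b is int; c is int; d is float; result = 'int_float'

'int_float'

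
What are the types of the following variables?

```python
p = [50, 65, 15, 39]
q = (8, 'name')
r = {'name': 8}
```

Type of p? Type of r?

p is assigned a list literal (square brackets); r is assigned a dict literal ({key: value})

list, dict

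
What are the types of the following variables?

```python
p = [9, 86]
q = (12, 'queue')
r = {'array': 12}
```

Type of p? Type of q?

p is assigned a list literal (square brackets); q is assigned a tuple (parenthesized, comma-separated values)

list, tuple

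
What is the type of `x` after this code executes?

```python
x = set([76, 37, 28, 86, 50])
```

set() constructor returns set

set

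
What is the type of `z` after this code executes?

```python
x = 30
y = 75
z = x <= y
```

Comparison returns bool

bool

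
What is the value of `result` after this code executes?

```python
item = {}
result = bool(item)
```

item = {}; result = False

False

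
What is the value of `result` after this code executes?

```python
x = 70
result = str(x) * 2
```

x = 70; result = '7070'

'7070'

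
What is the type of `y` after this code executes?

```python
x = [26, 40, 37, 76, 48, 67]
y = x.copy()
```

list.copy() returns list

list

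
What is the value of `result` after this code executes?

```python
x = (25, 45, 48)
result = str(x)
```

x = (25, 45, 48); result = '(25, 45, 48)'

'(25, 45, 48)'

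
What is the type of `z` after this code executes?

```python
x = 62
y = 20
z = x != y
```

Comparison returns bool

bool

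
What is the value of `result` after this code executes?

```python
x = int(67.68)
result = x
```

x = 67; result = 67

67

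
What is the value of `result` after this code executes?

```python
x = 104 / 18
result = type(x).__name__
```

x is float; result = 'float'

'float'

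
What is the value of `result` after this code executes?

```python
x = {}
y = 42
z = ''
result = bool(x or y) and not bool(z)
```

x = {}; y = 42; z = ''; result = True

True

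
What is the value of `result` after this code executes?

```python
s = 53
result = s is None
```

s = 53; result = False

False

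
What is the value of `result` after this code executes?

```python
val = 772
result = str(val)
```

val = 772; result = '772'

'772'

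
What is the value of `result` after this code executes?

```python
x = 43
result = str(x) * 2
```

x = 43; result = '4343'

'4343'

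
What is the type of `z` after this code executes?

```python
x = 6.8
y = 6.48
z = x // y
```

float // float = float

float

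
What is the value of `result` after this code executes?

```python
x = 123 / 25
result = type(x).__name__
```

x is float; result = 'float'

'float'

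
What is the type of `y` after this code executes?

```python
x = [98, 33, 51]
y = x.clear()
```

list.clear() returns None

NoneType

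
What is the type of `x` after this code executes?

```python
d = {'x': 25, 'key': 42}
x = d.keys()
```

.keys() returns dict_keys view

dict_keys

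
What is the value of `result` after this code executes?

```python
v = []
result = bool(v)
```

v = []; result = False

False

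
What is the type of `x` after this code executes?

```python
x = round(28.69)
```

round() with no decimal places returns int

int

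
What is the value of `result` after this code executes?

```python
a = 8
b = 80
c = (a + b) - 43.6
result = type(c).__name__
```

a is int; b is int; c is float; result = 'float'

'float'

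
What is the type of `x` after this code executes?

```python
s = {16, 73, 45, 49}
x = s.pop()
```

Popping from set[int] returns int

int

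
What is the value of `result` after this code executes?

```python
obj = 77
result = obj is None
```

obj = 77; result = False

False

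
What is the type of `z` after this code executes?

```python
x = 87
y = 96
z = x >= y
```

Comparison returns bool

bool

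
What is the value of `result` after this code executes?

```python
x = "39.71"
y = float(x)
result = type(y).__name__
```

x is str; y is float; result = 'float'

'float'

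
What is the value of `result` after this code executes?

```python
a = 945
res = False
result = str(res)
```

a = 945; res = False; result = 'False'

'False'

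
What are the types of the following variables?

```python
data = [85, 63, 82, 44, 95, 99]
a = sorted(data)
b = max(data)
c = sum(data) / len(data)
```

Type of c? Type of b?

int / int = float; max of ints returns int

float, int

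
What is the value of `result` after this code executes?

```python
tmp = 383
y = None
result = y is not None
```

tmp = 383; y = None; result = False

False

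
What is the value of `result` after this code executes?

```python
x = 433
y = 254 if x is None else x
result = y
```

x = 433; y = 433; result = 433

433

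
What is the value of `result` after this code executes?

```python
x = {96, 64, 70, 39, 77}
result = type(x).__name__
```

x is set; result = 'set'

'set'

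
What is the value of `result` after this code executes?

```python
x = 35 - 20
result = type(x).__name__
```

x is int; result = 'int'

'int'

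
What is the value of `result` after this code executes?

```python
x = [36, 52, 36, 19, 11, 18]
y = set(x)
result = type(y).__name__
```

x is list; y is set; result = 'set'

'set'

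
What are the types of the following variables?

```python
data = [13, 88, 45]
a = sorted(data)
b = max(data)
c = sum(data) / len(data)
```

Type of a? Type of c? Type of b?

sorted() returns list; int / int = float; max of ints returns int

list, float, int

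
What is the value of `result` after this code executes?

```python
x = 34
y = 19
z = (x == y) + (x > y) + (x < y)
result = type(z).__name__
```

x is int; y is int; z is int; result = 'int'

'int'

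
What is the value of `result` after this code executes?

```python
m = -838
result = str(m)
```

m = -838; result = '-838'

'-838'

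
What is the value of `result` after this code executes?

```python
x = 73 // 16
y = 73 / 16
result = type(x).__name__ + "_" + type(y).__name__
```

x is int; y is float; result = 'int_float'

'int_float'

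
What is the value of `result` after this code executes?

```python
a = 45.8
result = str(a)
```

a = 45.8; result = '45.8'

'45.8'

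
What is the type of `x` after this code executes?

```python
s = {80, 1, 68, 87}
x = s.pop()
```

Popping from set[int] returns int

int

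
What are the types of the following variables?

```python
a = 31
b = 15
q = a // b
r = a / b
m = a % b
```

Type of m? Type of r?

% of ints returns int; / returns float

int, float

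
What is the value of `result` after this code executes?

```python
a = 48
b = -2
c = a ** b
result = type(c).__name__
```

a is int; b is int; c is float; result = 'float'

'float'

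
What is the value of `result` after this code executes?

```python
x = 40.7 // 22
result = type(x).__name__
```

x is float; result = 'float'

'float'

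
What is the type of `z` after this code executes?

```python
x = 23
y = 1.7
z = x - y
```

int - float = float

float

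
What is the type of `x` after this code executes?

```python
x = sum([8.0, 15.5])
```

sum() of floats returns float

float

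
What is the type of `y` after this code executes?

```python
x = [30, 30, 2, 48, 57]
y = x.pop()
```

list.pop() returns the popped element

int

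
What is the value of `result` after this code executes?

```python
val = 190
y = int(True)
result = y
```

val = 190; y = 1; result = 1

1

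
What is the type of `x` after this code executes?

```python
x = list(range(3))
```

list(range()) returns list

list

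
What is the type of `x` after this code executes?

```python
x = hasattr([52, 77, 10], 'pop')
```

hasattr() returns bool

bool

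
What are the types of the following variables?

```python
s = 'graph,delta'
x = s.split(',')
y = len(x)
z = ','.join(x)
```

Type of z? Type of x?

str.join() returns str; str.split() returns list

str, list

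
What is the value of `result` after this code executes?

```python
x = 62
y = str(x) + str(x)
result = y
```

x = 62; y = '6262'; result = '6262'

'6262'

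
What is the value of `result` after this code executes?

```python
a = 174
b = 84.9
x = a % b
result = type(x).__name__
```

a is int; b is float; x is float; result = 'float'

'float'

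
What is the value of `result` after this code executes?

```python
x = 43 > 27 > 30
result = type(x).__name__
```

x is bool; result = 'bool'

'bool'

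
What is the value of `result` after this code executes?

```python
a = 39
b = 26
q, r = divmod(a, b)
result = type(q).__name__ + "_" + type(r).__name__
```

a is int; b is int; q is int; r is int; result = 'int_int'

'int_int'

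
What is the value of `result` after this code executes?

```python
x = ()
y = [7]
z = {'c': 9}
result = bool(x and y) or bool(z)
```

x = (); y = [7]; z = {'c': 9}; result = True

True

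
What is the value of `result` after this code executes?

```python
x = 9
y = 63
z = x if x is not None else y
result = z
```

x = 9; y = 63; z = 9; result = 9

9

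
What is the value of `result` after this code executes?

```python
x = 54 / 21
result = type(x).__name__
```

x is float; result = 'float'

'float'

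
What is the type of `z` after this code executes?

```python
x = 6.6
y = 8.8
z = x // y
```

float // float = float

float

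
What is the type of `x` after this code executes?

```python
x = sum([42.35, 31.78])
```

sum() of floats returns float

float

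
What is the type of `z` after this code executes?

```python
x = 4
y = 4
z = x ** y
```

positive int ** positive int = int

int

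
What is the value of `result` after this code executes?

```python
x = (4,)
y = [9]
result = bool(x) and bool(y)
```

x = (4,); y = [9]; result = True

True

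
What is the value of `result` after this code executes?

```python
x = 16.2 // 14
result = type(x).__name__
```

x is float; result = 'float'

'float'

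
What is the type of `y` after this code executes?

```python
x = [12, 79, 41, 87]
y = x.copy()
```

list.copy() returns list

list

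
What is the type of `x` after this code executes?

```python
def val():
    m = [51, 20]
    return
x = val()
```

Bare return returns None

NoneType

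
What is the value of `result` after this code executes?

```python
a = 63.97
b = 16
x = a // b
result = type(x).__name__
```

a is float; b is int; x is float; result = 'float'

'float'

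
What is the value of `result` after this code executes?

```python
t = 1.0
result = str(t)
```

t = 1.0; result = '1.0'

'1.0'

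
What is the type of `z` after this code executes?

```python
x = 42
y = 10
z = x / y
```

int / int = float

float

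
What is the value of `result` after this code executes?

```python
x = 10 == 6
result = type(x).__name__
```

x is bool; result = 'bool'

'bool'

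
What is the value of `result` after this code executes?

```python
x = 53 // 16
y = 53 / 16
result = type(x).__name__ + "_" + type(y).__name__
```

x is int; y is float; result = 'int_float'

'int_float'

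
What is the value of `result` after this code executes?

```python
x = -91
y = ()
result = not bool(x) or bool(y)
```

x = -91; y = (); result = False

False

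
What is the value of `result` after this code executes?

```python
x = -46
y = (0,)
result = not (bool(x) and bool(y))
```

x = -46; y = (0,); result = False

False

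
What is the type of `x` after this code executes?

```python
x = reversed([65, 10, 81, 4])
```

reversed() on a list returns list_reverseiterator

list_reverseiterator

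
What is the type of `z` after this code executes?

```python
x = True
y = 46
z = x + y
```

bool + int = int (bool is subclass of int)

int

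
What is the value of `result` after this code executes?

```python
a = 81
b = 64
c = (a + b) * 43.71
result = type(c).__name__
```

a is int; b is int; c is float; result = 'float'

'float'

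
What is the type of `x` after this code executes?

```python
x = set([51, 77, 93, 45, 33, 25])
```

set() constructor returns set

set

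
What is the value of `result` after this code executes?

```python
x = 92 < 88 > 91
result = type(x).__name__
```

x is bool; result = 'bool'

'bool'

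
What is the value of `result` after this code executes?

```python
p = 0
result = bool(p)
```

p = 0; result = False

False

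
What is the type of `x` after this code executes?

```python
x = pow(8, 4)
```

pow(int, int) returns int

int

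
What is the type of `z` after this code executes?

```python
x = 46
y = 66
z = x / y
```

int / int = float

float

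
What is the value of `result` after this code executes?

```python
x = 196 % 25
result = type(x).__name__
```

x is int; result = 'int'

'int'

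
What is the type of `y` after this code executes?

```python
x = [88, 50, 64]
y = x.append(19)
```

list.append() returns None (mutates in place)

NoneType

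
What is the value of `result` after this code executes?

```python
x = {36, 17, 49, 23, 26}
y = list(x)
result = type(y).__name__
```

x is set; y is list; result = 'list'

'list'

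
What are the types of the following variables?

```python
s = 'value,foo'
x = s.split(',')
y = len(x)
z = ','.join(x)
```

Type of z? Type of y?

str.join() returns str; len() returns int

str, int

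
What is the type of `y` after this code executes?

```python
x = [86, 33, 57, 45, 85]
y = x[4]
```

Indexing list[int] returns int

int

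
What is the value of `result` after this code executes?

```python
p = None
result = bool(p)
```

p = None; result = False

False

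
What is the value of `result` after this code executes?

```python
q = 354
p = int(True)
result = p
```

q = 354; p = 1; result = 1

1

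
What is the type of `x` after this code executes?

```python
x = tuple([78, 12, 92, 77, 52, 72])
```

tuple() constructor returns tuple

tuple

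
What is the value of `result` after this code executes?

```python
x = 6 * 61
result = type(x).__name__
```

x is int; result = 'int'

'int'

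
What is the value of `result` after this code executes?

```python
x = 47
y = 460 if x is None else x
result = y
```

x = 47; y = 47; result = 47

47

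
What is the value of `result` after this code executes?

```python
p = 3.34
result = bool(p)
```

p = 3.34; result = True

True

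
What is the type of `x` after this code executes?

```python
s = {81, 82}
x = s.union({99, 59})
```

set.union() returns a new set

set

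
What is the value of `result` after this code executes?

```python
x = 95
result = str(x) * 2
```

x = 95; result = '9595'

'9595'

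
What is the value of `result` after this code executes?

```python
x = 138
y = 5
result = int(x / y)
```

x = 138; y = 5; result = 27

27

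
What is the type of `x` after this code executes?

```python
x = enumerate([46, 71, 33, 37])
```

enumerate() returns an enumerate object

enumerate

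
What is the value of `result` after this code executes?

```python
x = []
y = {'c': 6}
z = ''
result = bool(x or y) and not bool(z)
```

x = []; y = {'c': 6}; z = ''; result = True

True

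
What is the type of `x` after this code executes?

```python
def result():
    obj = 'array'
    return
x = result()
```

Bare return returns None

NoneType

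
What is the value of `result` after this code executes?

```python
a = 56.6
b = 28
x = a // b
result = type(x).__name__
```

a is float; b is int; x is float; result = 'float'

'float'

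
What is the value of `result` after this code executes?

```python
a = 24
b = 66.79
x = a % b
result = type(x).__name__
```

a is int; b is float; x is float; result = 'float'

'float'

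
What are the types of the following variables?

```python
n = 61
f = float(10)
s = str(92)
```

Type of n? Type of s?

n is assigned a bare integer (no decimal point), so it is an int; s is assigned the result of calling str(), which returns a str

int, str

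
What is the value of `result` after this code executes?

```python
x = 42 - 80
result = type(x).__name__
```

x is int; result = 'int'

'int'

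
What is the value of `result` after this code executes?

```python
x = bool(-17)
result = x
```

x = True; result = True

True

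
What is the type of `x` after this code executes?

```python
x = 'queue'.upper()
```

str.upper() returns str

str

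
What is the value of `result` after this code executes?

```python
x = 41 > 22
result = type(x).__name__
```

x is bool; result = 'bool'

'bool'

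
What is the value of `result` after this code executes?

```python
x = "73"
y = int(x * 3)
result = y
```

x = '73'; y = 737373; result = 737373

737373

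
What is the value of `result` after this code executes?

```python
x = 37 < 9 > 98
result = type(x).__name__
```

x is bool; result = 'bool'

'bool'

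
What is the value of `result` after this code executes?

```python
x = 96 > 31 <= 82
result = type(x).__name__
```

x is bool; result = 'bool'

'bool'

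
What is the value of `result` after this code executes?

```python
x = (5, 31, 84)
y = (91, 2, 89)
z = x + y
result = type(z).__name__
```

x is tuple; y is tuple; z is tuple; result = 'tuple'

'tuple'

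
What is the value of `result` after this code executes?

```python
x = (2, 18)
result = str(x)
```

x = (2, 18); result = '(2, 18)'

'(2, 18)'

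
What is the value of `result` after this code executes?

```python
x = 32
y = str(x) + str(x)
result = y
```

x = 32; y = '3232'; result = '3232'

'3232'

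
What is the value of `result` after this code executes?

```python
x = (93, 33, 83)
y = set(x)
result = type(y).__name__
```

x is tuple; y is set; result = 'set'

'set'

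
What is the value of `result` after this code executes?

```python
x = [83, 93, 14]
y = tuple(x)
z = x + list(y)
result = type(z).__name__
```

x is list; y is tuple; z is list; result = 'list'

'list'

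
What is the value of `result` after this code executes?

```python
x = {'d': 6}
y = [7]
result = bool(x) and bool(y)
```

x = {'d': 6}; y = [7]; result = True

True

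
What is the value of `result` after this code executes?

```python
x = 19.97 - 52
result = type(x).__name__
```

x is float; result = 'float'

'float'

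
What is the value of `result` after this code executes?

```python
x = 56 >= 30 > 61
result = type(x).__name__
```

x is bool; result = 'bool'

'bool'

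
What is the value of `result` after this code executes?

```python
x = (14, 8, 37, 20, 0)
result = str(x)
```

x = (14, 8, 37, 20, 0); result = '(14, 8, 37, 20, 0)'

'(14, 8, 37, 20, 0)'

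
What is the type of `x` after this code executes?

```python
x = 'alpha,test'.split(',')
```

str.split() returns list

list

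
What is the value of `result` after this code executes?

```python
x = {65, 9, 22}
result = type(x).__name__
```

x is set; result = 'set'

'set'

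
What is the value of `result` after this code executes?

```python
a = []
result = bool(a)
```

a = []; result = False

False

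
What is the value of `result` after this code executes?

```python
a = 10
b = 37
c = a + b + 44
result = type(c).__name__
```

a is int; b is int; c is int; result = 'int'

'int'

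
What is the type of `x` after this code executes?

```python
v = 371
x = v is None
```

'is' comparison returns bool

bool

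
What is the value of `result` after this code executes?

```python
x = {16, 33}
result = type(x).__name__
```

x is set; result = 'set'

'set'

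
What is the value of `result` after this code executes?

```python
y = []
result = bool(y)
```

y = []; result = False

False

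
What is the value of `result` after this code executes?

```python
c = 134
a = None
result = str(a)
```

c = 134; a = None; result = 'None'

'None'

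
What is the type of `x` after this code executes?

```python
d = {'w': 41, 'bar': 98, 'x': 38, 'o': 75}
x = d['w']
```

Accessing dict[str, int] with str key returns int

int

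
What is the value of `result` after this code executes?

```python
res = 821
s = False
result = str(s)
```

res = 821; s = False; result = 'False'

'False'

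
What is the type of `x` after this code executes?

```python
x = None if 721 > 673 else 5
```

721 > 673 is True, so the if branch is taken

NoneType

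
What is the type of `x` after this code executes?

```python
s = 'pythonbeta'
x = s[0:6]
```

Slicing a str returns str

str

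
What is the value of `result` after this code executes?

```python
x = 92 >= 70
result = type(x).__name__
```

x is bool; result = 'bool'

'bool'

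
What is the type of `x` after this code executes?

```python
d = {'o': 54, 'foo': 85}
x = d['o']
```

Accessing dict[str, int] with str key returns int

int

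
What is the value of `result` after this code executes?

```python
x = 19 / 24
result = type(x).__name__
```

x is float; result = 'float'

'float'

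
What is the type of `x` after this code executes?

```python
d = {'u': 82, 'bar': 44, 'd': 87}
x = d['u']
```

Accessing dict[str, int] with str key returns int

int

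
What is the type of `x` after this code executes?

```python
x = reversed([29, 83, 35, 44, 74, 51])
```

reversed() on a list returns list_reverseiterator

list_reverseiterator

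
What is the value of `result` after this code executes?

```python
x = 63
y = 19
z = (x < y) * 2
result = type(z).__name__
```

x is int; y is int; z is int; result = 'int'

'int'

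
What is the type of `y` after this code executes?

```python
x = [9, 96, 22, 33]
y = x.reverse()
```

list.reverse() returns None

NoneType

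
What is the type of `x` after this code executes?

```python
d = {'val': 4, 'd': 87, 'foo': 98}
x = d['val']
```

Accessing dict[str, int] with str key returns int

int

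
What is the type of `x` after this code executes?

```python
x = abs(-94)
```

abs() of int returns int

int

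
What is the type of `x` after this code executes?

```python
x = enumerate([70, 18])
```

enumerate() returns an enumerate object

enumerate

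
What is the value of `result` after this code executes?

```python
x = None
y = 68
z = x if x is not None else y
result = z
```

x = None; y = 68; z = 68; result = 68

68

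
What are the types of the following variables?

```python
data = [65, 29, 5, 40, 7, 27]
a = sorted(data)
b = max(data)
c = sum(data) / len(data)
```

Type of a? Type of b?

sorted() returns list; max of ints returns int

list, int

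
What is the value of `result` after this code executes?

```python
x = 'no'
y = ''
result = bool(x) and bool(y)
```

x = 'no'; y = ''; result = False

False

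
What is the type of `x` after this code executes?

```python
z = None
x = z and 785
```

'and' returns first falsy value (None)

NoneType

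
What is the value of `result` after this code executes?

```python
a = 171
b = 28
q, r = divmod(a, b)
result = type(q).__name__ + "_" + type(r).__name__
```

a is int; b is int; q is int; r is int; result = 'int_int'

'int_int'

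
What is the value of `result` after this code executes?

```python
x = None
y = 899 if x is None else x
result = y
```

x = None; y = 899; result = 899

899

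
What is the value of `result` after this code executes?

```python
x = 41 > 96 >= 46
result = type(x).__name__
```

x is bool; result = 'bool'

'bool'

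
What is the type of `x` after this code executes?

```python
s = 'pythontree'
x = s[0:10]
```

Slicing a str returns str

str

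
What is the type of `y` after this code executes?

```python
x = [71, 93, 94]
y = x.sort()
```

list.sort() returns None (mutates in place)

NoneType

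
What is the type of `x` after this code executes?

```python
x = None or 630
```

'or' with None returns the other truthy value

int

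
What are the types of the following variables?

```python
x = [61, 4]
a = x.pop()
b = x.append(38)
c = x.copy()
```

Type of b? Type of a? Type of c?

append() returns None; pop() returns element; copy() returns list

NoneType, int, list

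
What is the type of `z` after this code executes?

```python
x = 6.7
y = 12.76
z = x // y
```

float // float = float

float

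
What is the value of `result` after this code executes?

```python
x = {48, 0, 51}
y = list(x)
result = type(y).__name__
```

x is set; y is list; result = 'list'

'list'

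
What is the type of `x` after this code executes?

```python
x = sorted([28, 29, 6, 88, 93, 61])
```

sorted() always returns list

list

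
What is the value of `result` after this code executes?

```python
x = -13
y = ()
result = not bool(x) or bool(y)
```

x = -13; y = (); result = False

False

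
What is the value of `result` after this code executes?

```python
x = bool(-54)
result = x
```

x = True; result = True

True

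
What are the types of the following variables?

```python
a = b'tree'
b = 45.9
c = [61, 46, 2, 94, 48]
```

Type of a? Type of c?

a is assigned a bytes literal (b'...' prefix); c is assigned a list literal (square brackets)

bytes, list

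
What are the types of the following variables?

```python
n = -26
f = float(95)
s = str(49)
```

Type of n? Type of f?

n is assigned a bare integer (no decimal point), so it is an int; f is assigned the result of calling float(), which returns a float

int, float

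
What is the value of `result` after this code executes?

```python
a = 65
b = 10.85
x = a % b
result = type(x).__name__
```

a is int; b is float; x is float; result = 'float'

'float'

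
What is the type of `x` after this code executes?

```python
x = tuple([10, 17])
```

tuple() constructor returns tuple

tuple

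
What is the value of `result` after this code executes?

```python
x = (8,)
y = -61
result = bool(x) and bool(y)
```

x = (8,); y = -61; result = True

True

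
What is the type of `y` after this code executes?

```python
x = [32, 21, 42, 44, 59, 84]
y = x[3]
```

Indexing list[int] returns int

int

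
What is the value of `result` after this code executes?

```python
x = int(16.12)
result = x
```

x = 16; result = 16

16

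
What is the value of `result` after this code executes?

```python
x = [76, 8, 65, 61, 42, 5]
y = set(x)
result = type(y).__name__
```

x is list; y is set; result = 'set'

'set'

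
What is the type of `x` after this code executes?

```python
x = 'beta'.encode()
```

str.encode() returns bytes

bytes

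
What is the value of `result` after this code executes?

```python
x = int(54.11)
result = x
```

x = 54; result = 54

54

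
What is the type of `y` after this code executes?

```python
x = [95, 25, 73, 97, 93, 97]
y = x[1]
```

Indexing list[int] returns int

int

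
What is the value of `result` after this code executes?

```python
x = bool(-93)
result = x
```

x = True; result = True

True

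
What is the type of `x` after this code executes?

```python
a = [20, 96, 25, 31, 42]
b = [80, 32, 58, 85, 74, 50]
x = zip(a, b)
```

zip() returns a zip object

zip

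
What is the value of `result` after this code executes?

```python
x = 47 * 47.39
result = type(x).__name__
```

x is float; result = 'float'

'float'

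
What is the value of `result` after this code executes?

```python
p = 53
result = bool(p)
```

p = 53; result = True

True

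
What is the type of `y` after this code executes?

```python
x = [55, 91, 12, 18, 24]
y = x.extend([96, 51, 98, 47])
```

list.extend() returns None

NoneType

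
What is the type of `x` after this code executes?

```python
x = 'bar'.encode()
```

str.encode() returns bytes

bytes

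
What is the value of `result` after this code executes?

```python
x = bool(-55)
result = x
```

x = True; result = True

True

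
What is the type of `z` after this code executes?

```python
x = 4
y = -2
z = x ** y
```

int ** negative = float

float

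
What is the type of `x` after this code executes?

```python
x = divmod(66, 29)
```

divmod() returns tuple of (quotient, remainder)

tuple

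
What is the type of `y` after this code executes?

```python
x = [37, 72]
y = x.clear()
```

list.clear() returns None

NoneType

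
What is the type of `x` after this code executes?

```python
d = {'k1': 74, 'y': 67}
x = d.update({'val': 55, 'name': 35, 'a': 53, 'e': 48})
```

dict.update() returns None

NoneType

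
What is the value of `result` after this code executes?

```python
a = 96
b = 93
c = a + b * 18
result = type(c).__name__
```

a is int; b is int; c is int; result = 'int'

'int'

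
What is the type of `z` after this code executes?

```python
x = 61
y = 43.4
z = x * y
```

int * float = float

float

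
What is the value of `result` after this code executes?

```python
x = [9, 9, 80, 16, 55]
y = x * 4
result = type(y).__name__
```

x is list; y is list; result = 'list'

'list'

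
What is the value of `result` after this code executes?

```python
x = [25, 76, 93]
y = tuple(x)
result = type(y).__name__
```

x is list; y is tuple; result = 'tuple'

'tuple'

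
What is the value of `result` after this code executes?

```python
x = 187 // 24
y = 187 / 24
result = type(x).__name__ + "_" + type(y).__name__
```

x is int; y is float; result = 'int_float'

'int_float'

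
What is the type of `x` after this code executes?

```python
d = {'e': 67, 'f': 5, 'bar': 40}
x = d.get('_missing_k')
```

dict.get() returns None when key not found

NoneType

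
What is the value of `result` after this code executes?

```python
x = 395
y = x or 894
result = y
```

x = 395; y = 395; result = 395

395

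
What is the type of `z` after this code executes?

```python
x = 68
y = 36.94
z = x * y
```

int * float = float

float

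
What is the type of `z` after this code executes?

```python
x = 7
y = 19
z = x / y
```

int / int = float

float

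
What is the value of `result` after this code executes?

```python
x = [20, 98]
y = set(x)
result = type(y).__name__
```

x is list; y is set; result = 'set'

'set'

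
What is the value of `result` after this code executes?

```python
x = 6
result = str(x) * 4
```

x = 6; result = '6666'

'6666'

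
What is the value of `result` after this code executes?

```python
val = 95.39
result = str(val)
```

val = 95.39; result = '95.39'

'95.39'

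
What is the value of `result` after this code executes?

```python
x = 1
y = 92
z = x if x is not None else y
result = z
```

x = 1; y = 92; z = 1; result = 1

1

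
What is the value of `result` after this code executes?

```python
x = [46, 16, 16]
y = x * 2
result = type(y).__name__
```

x is list; y is list; result = 'list'

'list'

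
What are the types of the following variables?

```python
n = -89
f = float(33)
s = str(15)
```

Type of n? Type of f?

n is assigned a bare integer (no decimal point), so it is an int; f is assigned the result of calling float(), which returns a float

int, float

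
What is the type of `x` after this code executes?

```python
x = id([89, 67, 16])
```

id() returns int

int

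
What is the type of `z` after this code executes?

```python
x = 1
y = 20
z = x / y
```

int / int = float

float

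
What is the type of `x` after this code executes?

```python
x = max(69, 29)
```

max() of ints returns int

int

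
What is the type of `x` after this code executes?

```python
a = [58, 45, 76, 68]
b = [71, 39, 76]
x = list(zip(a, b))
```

list(zip()) returns a list of tuples

list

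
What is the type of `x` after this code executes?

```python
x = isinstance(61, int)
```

isinstance() returns bool

bool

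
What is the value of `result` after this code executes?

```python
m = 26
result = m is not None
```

m = 26; result = True

True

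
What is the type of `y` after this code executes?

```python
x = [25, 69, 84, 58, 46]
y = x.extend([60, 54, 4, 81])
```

list.extend() returns None

NoneType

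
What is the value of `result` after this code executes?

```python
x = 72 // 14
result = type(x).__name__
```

x is int; result = 'int'

'int'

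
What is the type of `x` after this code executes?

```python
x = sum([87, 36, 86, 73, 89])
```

sum() of ints returns int

int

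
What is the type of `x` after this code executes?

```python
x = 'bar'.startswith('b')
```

str.startswith() returns bool

bool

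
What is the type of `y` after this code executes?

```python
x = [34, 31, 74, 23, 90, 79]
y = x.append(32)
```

list.append() returns None (mutates in place)

NoneType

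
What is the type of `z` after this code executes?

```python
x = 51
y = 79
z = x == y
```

Equality comparison returns bool

bool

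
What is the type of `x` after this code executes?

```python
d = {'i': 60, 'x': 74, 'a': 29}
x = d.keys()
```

.keys() returns dict_keys view

dict_keys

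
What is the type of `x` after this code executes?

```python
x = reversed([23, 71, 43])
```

reversed() on a list returns list_reverseiterator

list_reverseiterator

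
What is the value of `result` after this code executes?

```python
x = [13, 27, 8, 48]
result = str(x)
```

x = [13, 27, 8, 48]; result = '[13, 27, 8, 48]'

'[13, 27, 8, 48]'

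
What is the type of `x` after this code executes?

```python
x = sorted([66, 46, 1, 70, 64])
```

sorted() always returns list

list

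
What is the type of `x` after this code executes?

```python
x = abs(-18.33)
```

abs() of float returns float

float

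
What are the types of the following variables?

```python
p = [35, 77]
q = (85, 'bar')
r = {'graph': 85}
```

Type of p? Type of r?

p is assigned a list literal (square brackets); r is assigned a dict literal ({key: value})

list, dict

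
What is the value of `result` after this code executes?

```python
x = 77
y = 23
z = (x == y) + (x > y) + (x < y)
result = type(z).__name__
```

x is int; y is int; z is int; result = 'int'

'int'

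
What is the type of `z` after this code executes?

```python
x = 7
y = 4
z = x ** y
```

positive int ** positive int = int

int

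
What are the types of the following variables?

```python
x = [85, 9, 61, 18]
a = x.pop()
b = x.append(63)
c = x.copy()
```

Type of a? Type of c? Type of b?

pop() returns element; copy() returns list; append() returns None

int, list, NoneType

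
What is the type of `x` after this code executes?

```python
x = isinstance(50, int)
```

isinstance() returns bool

bool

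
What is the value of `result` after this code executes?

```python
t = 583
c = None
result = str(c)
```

t = 583; c = None; result = 'None'

'None'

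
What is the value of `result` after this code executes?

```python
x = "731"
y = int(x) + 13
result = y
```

x = '731'; y = 744; result = 744

744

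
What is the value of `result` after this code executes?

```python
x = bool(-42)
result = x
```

x = True; result = True

True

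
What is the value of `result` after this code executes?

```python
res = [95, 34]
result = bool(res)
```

res = [95, 34]; result = True

True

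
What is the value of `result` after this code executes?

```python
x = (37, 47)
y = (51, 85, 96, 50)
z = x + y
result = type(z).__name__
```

x is tuple; y is tuple; z is tuple; result = 'tuple'

'tuple'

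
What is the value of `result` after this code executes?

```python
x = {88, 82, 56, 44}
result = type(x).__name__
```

x is set; result = 'set'

'set'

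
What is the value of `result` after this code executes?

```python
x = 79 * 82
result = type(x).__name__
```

x is int; result = 'int'

'int'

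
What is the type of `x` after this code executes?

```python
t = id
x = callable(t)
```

callable() returns bool

bool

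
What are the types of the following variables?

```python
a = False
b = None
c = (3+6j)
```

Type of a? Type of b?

a is assigned the constant False, which has type bool; b is assigned None, whose type is NoneType

bool, NoneType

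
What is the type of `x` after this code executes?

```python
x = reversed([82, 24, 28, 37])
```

reversed() on a list returns list_reverseiterator

list_reverseiterator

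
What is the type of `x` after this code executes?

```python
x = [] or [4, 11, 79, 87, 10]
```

'or' returns first truthy value (list)

list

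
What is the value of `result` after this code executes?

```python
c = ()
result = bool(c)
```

c = (); result = False

False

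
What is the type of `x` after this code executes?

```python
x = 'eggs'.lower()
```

str.lower() returns str

str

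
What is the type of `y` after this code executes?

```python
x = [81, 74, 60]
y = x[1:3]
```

Slicing a list returns a list

list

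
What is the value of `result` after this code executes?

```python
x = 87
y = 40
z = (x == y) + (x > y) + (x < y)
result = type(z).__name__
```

x is int; y is int; z is int; result = 'int'

'int'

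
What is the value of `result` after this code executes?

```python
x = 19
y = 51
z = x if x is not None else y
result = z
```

x = 19; y = 51; z = 19; result = 19

19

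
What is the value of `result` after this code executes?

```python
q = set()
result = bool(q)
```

q = set(); result = False

False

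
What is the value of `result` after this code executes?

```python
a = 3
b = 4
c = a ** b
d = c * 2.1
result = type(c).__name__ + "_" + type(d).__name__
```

a is int; b is int; c is int; d is float; result = 'int_float'

'int_float'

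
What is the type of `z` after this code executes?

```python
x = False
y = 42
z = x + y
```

bool + int = int (bool is subclass of int)

int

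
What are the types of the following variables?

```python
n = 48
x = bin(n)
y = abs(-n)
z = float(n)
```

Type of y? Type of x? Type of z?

abs() of int returns int; bin() returns str; float() returns float

int, str, float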